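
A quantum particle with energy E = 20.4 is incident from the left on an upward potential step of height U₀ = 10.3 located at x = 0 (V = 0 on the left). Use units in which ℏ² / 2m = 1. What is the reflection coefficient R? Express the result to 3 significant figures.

The wavenumbers are k₁ = √(2mE)/ℏ = 4.517 on the left and k₂ = √(2m(E − U₀))/ℏ = 3.178 on the right.
Matching ψ and ψ′ at x = 0 gives r = (k₁ − k₂)/(k₁ + k₂), so R = r² = 0.03026 and T = 1 − R = 0.9697.

R = 0.0303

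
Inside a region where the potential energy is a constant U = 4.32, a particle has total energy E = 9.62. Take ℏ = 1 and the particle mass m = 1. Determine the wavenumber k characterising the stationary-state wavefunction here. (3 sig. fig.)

k = 3.26

With E > U the solution is oscillatory, ψ ∝ e^{±ikx} with k = √(2m(E − U))/ℏ.
k = √(2 × 1 × 5.3) = 3.256.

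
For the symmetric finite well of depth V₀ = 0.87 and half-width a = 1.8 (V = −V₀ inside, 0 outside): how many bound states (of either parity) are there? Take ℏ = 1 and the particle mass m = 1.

N = 2

Define the well-strength parameter z₀ = (a/ℏ)√(2mV₀) = 1.8 × √(2·1·0.87) = 2.374.
The even/odd transcendental equations gain one root per π/2 in z₀, giving N = 1 + ⌊2z₀/π⌋ = 1 + ⌊1.512⌋ = 2.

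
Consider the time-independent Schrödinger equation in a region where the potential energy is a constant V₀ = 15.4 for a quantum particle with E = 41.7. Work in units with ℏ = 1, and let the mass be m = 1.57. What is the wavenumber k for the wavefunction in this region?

With E > V₀ the solution is oscillatory, ψ ∝ e^{±ikx} with k = √(2m(E − V₀))/ℏ.
k = √(2 × 1.57 × 26.3) = 9.087.

k = 9.09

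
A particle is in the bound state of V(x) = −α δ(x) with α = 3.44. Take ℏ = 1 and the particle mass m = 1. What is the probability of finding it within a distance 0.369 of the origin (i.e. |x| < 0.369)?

P = 0.921

The normalised bound state is ψ = √κ e^{−κ|x|} with κ = mα/ℏ² = 3.440.
P(|x| < d) = ∫_{−d}^{d} κ e^{−2κ|x|} dx = 1 − e^{−2κd} = 1 − e^{−2.539} = 0.9210.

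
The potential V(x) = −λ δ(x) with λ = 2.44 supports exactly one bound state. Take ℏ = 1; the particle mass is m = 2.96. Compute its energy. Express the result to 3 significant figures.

E = -8.81

The bound state is ψ(x) = √κ e^{−κ|x|}. The derivative jump ψ'(0⁺) − ψ'(0⁻) = −(2mλ/ℏ²)ψ(0) fixes κ = mλ/ℏ² = 7.222.
Then E = −ℏ²κ²/(2m) = −mλ²/(2ℏ²) = -8.811.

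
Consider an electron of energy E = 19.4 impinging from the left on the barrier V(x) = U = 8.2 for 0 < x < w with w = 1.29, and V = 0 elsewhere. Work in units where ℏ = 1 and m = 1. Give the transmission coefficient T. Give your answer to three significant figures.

T = 0.998

E > U: inside the barrier k₂ = √(2m(E − U))/ℏ = 4.733, k₂w = 6.105.
T = [1 + U² sin²(k₂w) / (4E(E − U))]⁻¹ = 1/1.002 = 0.998.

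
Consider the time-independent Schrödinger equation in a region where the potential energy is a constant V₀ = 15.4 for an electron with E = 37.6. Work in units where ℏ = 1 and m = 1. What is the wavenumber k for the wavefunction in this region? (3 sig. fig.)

k = 6.66

With E > V₀ the solution is oscillatory, ψ ∝ e^{±ikx} with k = √(2m(E − V₀))/ℏ.
k = √(2 × 1 × 22.2) = 6.663.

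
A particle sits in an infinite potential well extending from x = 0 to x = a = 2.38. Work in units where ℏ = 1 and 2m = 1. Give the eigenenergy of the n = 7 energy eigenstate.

E = 85.4

The infinite-well eigenfunctions ψ_n = √(2/a) sin(nπx/a) vanish at both walls, giving E_n = n²π²ℏ²/(2ma²).
E_7 = 7² × π² / (2 × 0.5 × 2.38²) = 85.38.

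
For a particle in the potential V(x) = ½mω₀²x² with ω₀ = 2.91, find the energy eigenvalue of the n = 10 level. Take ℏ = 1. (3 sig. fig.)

E = 30.6

Using E_n = (n + ½)ℏω₀: E_10 = 10.5 × 2.91 = 30.56.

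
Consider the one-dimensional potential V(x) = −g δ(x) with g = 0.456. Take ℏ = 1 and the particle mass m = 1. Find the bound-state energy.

For x ≠ 0 the bound state is ψ ∝ e^{−κ|x|}; integrating the TISE across the delta gives the cusp condition 2κ = 2mg/ℏ², so κ = 0.4560.
Then E = −ℏ²κ²/(2m) = −mg²/(2ℏ²) = -0.1040.

E = -0.104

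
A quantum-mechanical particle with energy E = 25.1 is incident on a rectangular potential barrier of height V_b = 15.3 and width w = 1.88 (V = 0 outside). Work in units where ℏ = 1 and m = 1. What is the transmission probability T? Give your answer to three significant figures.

T = 0.841

E > V_b: inside the barrier k₂ = √(2m(E − V_b))/ℏ = 4.427, k₂w = 8.323.
Matching at both interfaces gives T⁻¹ = 1 + V_b² sin²(k₂w) / [4E(E − V_b)] = 1.189, hence T = 0.841.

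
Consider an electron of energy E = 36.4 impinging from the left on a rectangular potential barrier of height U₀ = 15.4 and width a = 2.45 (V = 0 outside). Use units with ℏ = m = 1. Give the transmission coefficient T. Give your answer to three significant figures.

Above the barrier the interior wavenumber is k₂ = √(2m(E − U₀))/ℏ = 6.481, giving phase k₂a = 15.88.
Matching at both interfaces gives T⁻¹ = 1 + U₀² sin²(k₂a) / [4E(E − U₀)] = 1.002, hence T = 0.998.

T = 0.998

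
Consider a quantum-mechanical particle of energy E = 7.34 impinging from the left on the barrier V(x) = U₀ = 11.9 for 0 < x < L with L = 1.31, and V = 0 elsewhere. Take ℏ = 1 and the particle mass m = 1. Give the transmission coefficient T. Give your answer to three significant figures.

T = 0.00138

Since E < U₀ the interior solution is evanescent with decay constant κ = √(2m(U₀ − E))/ℏ = 3.020.
κL = 3.956, sinh(κL) = 26.12.
Matching ψ, ψ′ at both faces gives T = [1 + U₀² sinh²(κL) / (4E(U₀ − E))]⁻¹ = 1/722.5 = 0.00138.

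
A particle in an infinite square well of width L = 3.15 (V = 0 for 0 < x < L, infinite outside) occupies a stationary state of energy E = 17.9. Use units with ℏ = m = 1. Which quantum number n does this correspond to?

n = 6

From E_n = n²π²ℏ²/(2mL²) invert to n = √(2mL²E)/(πℏ).
n = (3.15/π) × √(2 × 1 × 17.9) = 5.999 → n = 6.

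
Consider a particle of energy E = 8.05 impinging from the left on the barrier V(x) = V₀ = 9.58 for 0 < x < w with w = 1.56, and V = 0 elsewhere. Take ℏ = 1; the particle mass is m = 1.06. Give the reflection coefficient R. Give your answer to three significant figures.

R = 0.992

E < V₀: inside the barrier ψ ∝ e^{±κx} with κ = √(2m(V₀ − E))/ℏ = 1.801.
κw = 2.810, sinh(κw) = 8.271.
Matching ψ, ψ′ at both faces gives T = [1 + V₀² sinh²(κw) / (4E(V₀ − E))]⁻¹ = 1/128.4 = 0.00779.
R = 1 − T = 0.992.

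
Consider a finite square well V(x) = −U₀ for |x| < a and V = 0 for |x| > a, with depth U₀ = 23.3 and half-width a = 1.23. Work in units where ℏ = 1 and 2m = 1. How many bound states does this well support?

The dimensionless depth is z₀ = a√(2mU₀)/ℏ = 1.23 × √(23.30) = 5.937.
The even/odd transcendental equations gain one root per π/2 in z₀, giving N = 1 + ⌊2z₀/π⌋ = 1 + ⌊3.780⌋ = 4.

N = 4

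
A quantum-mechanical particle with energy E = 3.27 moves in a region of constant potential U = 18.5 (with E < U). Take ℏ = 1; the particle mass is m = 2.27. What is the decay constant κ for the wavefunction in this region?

κ = 8.32

Since E < U the TISE in this region is ψ'' = κ²ψ with κ = √(2m(U − E))/ℏ.
κ = √(2 × 2.27 × 15.23) = 8.315.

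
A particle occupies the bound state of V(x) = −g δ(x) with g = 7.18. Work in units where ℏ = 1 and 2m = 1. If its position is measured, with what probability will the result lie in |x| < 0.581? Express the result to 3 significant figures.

P = 0.985

The normalised bound state is ψ = √κ e^{−κ|x|} with κ = mg/ℏ² = 3.590.
P(|x| < d) = ∫_{−d}^{d} κ e^{−2κ|x|} dx = 1 − e^{−2κd} = 1 − e^{−4.172} = 0.9846.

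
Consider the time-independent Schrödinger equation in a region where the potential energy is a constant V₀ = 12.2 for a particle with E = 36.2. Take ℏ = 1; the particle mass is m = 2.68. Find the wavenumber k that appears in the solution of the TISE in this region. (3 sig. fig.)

With E > V₀ the solution is oscillatory, ψ ∝ e^{±ikx} with k = √(2m(E − V₀))/ℏ.
k = √(2 × 2.68 × 24) = 11.34.

k = 11.3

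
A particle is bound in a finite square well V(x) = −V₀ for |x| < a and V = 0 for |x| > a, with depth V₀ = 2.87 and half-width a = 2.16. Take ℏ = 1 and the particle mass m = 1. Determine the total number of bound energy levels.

N = 4

Define the well-strength parameter z₀ = (a/ℏ)√(2mV₀) = 2.16 × √(2·1·2.87) = 5.175.
A new bound state (alternating even/odd) appears each time z₀ passes a multiple of π/2, so N = ⌊2z₀/π⌋ + 1 = ⌊3.295⌋ + 1 = 4.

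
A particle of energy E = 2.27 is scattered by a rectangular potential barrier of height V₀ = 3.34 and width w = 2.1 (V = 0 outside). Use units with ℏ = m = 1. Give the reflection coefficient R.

E < V₀: inside the barrier ψ ∝ e^{±κx} with κ = √(2m(V₀ − E))/ℏ = 1.463.
κw = 3.072, sinh(κw) = 10.77.
The exact tunnelling result is T⁻¹ = 1 + V₀² sinh²(κw) / [4E(V₀ − E)] = 134.2, so T = 0.00745.
R = 1 − T = 0.993.

R = 0.993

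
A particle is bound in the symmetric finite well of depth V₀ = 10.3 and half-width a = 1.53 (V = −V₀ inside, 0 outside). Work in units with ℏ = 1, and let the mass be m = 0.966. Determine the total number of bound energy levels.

N = 5

The dimensionless depth is z₀ = a√(2mV₀)/ℏ = 1.53 × √(19.90) = 6.825.
The even/odd transcendental equations gain one root per π/2 in z₀, giving N = 1 + ⌊2z₀/π⌋ = 1 + ⌊4.345⌋ = 5.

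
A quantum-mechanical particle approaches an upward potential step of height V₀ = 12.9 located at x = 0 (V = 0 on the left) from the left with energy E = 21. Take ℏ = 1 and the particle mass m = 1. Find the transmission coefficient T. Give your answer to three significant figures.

T = 0.945

The wavenumbers are k₁ = √(2mE)/ℏ = 6.481 on the left and k₂ = √(2m(E − V₀))/ℏ = 4.025 on the right.
Matching ψ and ψ′ at x = 0 gives r = (k₁ − k₂)/(k₁ + k₂), so R = r² = 0.05464 and T = 1 − R = 0.9454.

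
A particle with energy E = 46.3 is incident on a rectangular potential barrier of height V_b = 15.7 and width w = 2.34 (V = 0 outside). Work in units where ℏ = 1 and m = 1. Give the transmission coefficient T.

Above the barrier the interior wavenumber is k₂ = √(2m(E − V_b))/ℏ = 7.823, giving phase k₂w = 18.31.
Matching at both interfaces gives T⁻¹ = 1 + V_b² sin²(k₂w) / [4E(E − V_b)] = 1.012, hence T = 0.988.

T = 0.988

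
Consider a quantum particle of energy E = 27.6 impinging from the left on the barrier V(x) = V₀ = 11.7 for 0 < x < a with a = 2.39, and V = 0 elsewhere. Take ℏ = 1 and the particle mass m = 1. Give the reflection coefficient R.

E > V₀: inside the barrier k₂ = √(2m(E − V₀))/ℏ = 5.639, k₂a = 13.48.
Matching at both interfaces gives T⁻¹ = 1 + V₀² sin²(k₂a) / [4E(E − V₀)] = 1.049, hence T = 0.954.
R = 1 − T = 0.0464.

R = 0.0464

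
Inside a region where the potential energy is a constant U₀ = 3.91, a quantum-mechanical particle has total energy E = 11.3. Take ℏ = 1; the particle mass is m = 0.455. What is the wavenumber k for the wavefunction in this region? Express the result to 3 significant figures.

k = 2.59

With E > U₀ the solution is oscillatory, ψ ∝ e^{±ikx} with k = √(2m(E − U₀))/ℏ.
k = √(2 × 0.455 × 7.39) = 2.593.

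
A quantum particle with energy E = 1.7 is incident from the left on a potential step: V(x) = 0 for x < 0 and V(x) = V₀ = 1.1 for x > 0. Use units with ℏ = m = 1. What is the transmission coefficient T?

T = 0.935

The wavenumbers are k₁ = √(2mE)/ℏ = 1.844 on the left and k₂ = √(2m(E − V₀))/ℏ = 1.095 on the right.
Continuity of ψ and ψ′ at the step yields the reflection amplitude r = (k₁ − k₂)/(k₁ + k₂) = 0.2546; thus R = |r|² = 0.06484, T = 0.9352.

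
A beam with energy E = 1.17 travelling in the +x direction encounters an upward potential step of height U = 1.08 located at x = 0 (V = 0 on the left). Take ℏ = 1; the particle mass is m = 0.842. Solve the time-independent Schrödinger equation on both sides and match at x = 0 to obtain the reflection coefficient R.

R = 0.320

On each side the TISE gives plane waves with k = √(2m(E − V))/ℏ: k₁ = √(2·0.842·1.17) = 1.404, k₂ = √(2·0.842·0.09) = 0.3893.
Matching ψ and ψ′ at x = 0 gives r = (k₁ − k₂)/(k₁ + k₂), so R = r² = 0.3201 and T = 1 − R = 0.6799.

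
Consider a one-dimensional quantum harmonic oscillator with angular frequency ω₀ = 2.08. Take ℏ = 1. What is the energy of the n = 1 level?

Using E_n = (n + ½)ℏω₀: E_1 = 1.5 × 2.08 = 3.120.

E = 3.12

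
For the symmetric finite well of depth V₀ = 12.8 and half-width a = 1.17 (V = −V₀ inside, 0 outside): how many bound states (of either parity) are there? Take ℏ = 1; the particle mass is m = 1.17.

The dimensionless depth is z₀ = a√(2mV₀)/ℏ = 1.17 × √(29.95) = 6.403.
A new bound state (alternating even/odd) appears each time z₀ passes a multiple of π/2, so N = ⌊2z₀/π⌋ + 1 = ⌊4.076⌋ + 1 = 5.

N = 5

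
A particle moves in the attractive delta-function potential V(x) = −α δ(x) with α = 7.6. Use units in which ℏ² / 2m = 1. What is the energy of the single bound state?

E = -14.4

The bound state is ψ(x) = √κ e^{−κ|x|}. The derivative jump ψ'(0⁺) − ψ'(0⁻) = −(2mα/ℏ²)ψ(0) fixes κ = mα/ℏ² = 3.800.
Then E = −ℏ²κ²/(2m) = −mα²/(2ℏ²) = -14.44.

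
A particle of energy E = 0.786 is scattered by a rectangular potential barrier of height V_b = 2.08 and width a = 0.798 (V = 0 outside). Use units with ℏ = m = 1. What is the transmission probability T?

Since E < V_b the interior solution is evanescent with decay constant κ = √(2m(V_b − E))/ℏ = 1.609.
κa = 1.284, sinh(κa) = 1.667.
Matching ψ, ψ′ at both faces gives T = [1 + V_b² sinh²(κa) / (4E(V_b − E))]⁻¹ = 1/3.954 = 0.253.

T = 0.253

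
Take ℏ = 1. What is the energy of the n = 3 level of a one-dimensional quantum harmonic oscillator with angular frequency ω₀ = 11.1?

The oscillator eigenvalues are E_n = ℏω₀(n + ½), so E_3 = 11.1 × 3.5 = 38.85.

E = 38.9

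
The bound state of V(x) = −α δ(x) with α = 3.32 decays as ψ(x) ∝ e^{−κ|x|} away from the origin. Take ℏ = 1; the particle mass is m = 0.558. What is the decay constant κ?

κ = 1.85

Integrating the TISE across x = 0 gives the cusp condition ψ'(0⁺) − ψ'(0⁻) = −(2mα/ℏ²)ψ(0).
With ψ ∝ e^{−κ|x|} this yields −2κ = −2mα/ℏ², so κ = mα/ℏ² = 1.853.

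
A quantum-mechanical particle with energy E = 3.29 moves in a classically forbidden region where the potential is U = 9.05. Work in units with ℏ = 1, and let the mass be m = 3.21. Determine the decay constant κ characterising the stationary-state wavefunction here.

κ = 6.08

Since E < U the TISE in this region is ψ'' = κ²ψ with κ = √(2m(U − E))/ℏ.
κ = √(2 × 3.21 × 5.76) = 6.081.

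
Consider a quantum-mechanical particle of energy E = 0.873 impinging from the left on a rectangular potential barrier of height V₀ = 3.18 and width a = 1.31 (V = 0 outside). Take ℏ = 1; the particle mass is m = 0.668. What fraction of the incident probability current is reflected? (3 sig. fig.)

R = 0.968

E < V₀: inside the barrier ψ ∝ e^{±κx} with κ = √(2m(V₀ − E))/ℏ = 1.756.
κa = 2.300, sinh(κa) = 4.936.
The exact tunnelling result is T⁻¹ = 1 + V₀² sinh²(κa) / [4E(V₀ − E)] = 31.59, so T = 0.0317.
R = 1 − T = 0.968.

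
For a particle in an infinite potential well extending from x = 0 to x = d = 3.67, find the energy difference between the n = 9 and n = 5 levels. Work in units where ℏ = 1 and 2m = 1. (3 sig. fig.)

ΔE = 41.0

E_n = n²π²ℏ²/(2md²), so ΔE = (9² − 5²) π²ℏ²/(2md²).
ΔE = 56 × π² / (2 × 0.5 × 3.67²) = 41.04.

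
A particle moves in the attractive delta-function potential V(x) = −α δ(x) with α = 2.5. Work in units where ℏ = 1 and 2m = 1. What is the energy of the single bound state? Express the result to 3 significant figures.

For x ≠ 0 the bound state is ψ ∝ e^{−κ|x|}; integrating the TISE across the delta gives the cusp condition 2κ = 2mα/ℏ², so κ = 1.250.
Then E = −ℏ²κ²/(2m) = −mα²/(2ℏ²) = -1.563.

E = -1.56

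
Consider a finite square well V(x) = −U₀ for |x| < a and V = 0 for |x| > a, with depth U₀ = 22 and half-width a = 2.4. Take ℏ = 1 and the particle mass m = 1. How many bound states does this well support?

N = 11

The dimensionless depth is z₀ = a√(2mU₀)/ℏ = 2.4 × √(44.00) = 15.92.
A new bound state (alternating even/odd) appears each time z₀ passes a multiple of π/2, so N = ⌊2z₀/π⌋ + 1 = ⌊10.13⌋ + 1 = 11.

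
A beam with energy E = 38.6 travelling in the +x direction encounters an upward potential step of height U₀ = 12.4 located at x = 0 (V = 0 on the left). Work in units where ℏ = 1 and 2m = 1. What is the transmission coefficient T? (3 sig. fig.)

T = 0.991

On each side the TISE gives plane waves with k = √(2m(E − V))/ℏ: k₁ = √(2·½·38.6) = 6.213, k₂ = √(2·½·26.2) = 5.119.
Matching ψ and ψ′ at x = 0 gives r = (k₁ − k₂)/(k₁ + k₂), so R = r² = 0.009326 and T = 1 − R = 0.9907.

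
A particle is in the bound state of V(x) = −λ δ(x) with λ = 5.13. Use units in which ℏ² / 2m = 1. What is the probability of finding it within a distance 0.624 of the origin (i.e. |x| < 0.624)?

P = 0.959

The normalised bound state is ψ = √κ e^{−κ|x|} with κ = mλ/ℏ² = 2.565.
P(|x| < d) = ∫_{−d}^{d} κ e^{−2κ|x|} dx = 1 − e^{−2κd} = 1 − e^{−3.201} = 0.9593.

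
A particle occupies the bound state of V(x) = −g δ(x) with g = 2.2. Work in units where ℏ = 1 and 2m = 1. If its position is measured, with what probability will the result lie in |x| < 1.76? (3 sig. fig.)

P = 0.979

The normalised bound state is ψ = √κ e^{−κ|x|} with κ = mg/ℏ² = 1.100.
P(|x| < d) = ∫_{−d}^{d} κ e^{−2κ|x|} dx = 1 − e^{−2κd} = 1 − e^{−3.872} = 0.9792.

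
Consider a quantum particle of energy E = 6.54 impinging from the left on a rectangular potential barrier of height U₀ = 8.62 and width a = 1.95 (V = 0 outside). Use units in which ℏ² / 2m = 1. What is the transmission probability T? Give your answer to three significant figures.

T = 0.0105

E < U₀: inside the barrier ψ ∝ e^{±κx} with κ = √(2m(U₀ − E))/ℏ = 1.442.
κa = 2.812, sinh(κa) = 8.294.
The exact tunnelling result is T⁻¹ = 1 + U₀² sinh²(κa) / [4E(U₀ − E)] = 94.94, so T = 0.0105.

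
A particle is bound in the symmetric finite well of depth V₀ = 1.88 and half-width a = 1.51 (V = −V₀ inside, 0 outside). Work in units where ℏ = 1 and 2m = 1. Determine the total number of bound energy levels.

Define the well-strength parameter z₀ = (a/ℏ)√(2mV₀) = 1.51 × √(2·0.5·1.88) = 2.070.
The even/odd transcendental equations gain one root per π/2 in z₀, giving N = 1 + ⌊2z₀/π⌋ = 1 + ⌊1.318⌋ = 2.

N = 2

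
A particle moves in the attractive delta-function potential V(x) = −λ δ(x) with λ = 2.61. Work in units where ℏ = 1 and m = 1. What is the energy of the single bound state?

For x ≠ 0 the bound state is ψ ∝ e^{−κ|x|}; integrating the TISE across the delta gives the cusp condition 2κ = 2mλ/ℏ², so κ = 2.610.
Then E = −ℏ²κ²/(2m) = −mλ²/(2ℏ²) = -3.406.

E = -3.41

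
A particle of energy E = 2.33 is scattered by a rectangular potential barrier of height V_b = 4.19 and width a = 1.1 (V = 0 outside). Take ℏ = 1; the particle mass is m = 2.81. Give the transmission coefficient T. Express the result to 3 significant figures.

E < V_b: inside the barrier ψ ∝ e^{±κx} with κ = √(2m(V_b − E))/ℏ = 3.233.
κa = 3.556, sinh(κa) = 17.51.
The exact tunnelling result is T⁻¹ = 1 + V_b² sinh²(κa) / [4E(V_b − E)] = 311.3, so T = 0.00321.

T = 0.00321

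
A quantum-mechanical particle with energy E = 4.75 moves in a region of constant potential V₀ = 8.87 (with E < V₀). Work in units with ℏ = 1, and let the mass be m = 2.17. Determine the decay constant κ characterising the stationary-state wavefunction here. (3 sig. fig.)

Since E < V₀ the TISE in this region is ψ'' = κ²ψ with κ = √(2m(V₀ − E))/ℏ.
κ = √(2 × 2.17 × 4.12) = 4.229.

κ = 4.23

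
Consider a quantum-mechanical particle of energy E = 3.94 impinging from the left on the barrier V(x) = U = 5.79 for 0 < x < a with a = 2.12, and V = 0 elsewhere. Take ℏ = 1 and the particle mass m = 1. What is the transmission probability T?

T = 0.000998

E < U: inside the barrier ψ ∝ e^{±κx} with κ = √(2m(U − E))/ℏ = 1.924.
κa = 4.078, sinh(κa) = 29.50.
Matching ψ, ψ′ at both faces gives T = [1 + U² sinh²(κa) / (4E(U − E))]⁻¹ = 1/1002 = 0.000998.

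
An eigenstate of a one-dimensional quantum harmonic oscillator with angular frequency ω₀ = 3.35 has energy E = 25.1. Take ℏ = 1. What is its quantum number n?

n = 7

E_n = ℏω₀(n + ½) ⇒ n = E/(ℏω₀) − ½ = 25.1/3.35 − 0.5 = 6.993 → n = 7.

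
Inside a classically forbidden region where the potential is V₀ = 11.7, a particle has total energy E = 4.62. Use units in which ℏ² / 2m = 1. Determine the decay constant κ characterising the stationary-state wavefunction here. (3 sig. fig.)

κ = 2.66

Since E < V₀ the TISE in this region is ψ'' = κ²ψ with κ = √(2m(V₀ − E))/ℏ.
κ = √(2 × 0.5 × 7.08) = 2.661.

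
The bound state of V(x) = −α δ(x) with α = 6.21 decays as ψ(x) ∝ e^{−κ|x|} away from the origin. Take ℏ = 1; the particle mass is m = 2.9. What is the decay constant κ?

Integrate −(ℏ²/2m)ψ'' − αδ(x)ψ = Eψ from −ε to +ε: the ψ'' term gives ψ'(0⁺) − ψ'(0⁻) and the δ term gives −(2mα/ℏ²)ψ(0).
With ψ ∝ e^{−κ|x|} this yields −2κ = −2mα/ℏ², so κ = mα/ℏ² = 18.01.

κ = 18.0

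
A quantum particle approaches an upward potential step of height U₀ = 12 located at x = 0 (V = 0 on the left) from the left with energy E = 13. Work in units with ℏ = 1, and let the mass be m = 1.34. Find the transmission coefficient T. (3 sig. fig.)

On each side the TISE gives plane waves with k = √(2m(E − V))/ℏ: k₁ = √(2·1.34·13) = 5.903, k₂ = √(2·1.34·1) = 1.637.
Matching ψ and ψ′ at x = 0 gives r = (k₁ − k₂)/(k₁ + k₂), so R = r² = 0.3201 and T = 1 − R = 0.6799.

T = 0.680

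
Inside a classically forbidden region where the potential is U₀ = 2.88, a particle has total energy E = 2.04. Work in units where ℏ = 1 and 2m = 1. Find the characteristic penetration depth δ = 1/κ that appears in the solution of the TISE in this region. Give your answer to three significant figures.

δ = 1.09

Since E < U₀ the TISE in this region is ψ'' = κ²ψ with κ = √(2m(U₀ − E))/ℏ.
κ = √(2 × 0.5 × 0.84) = 0.9165. The penetration depth is δ = 1/κ = 1.09.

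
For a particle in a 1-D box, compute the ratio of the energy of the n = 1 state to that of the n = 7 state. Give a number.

Since E_n ∝ n², the ratio is (1/7)² = 0.0204082.

0.0204082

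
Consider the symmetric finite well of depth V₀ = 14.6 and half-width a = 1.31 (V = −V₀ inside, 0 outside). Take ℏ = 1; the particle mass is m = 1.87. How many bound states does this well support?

The dimensionless depth is z₀ = a√(2mV₀)/ℏ = 1.31 × √(54.60) = 9.680.
The even/odd transcendental equations gain one root per π/2 in z₀, giving N = 1 + ⌊2z₀/π⌋ = 1 + ⌊6.163⌋ = 7.

N = 7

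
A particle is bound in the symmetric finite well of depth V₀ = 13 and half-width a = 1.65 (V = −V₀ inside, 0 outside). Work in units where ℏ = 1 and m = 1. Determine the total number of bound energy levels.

Define the well-strength parameter z₀ = (a/ℏ)√(2mV₀) = 1.65 × √(2·1·13) = 8.413.
A new bound state (alternating even/odd) appears each time z₀ passes a multiple of π/2, so N = ⌊2z₀/π⌋ + 1 = ⌊5.356⌋ + 1 = 6.

N = 6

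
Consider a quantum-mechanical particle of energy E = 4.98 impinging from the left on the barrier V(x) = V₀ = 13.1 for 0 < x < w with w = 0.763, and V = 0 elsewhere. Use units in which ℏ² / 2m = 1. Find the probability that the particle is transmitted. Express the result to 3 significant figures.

Since E < V₀ the interior solution is evanescent with decay constant κ = √(2m(V₀ − E))/ℏ = 2.850.
κw = 2.174, sinh(κw) = 4.341.
The exact tunnelling result is T⁻¹ = 1 + V₀² sinh²(κw) / [4E(V₀ − E)] = 20.99, so T = 0.0476.

T = 0.0476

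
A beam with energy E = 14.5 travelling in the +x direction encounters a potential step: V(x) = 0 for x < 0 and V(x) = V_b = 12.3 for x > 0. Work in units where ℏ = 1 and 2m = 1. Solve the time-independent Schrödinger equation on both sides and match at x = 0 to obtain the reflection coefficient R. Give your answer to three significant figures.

R = 0.193

The wavenumbers are k₁ = √(2mE)/ℏ = 3.808 on the left and k₂ = √(2m(E − V_b))/ℏ = 1.483 on the right.
Continuity of ψ and ψ′ at the step yields the reflection amplitude r = (k₁ − k₂)/(k₁ + k₂) = 0.4393; thus R = |r|² = 0.1930, T = 0.8070.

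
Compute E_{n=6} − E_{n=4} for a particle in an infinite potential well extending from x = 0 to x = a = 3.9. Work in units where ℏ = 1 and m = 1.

E_n = n²π²ℏ²/(2ma²), so ΔE = (6² − 4²) π²ℏ²/(2ma²).
ΔE = 20 × π² / (2 × 1 × 3.9²) = 6.489.

ΔE = 6.49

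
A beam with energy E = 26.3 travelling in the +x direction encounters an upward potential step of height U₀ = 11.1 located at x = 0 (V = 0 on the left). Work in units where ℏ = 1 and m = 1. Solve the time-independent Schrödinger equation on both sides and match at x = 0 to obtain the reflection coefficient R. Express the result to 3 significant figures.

R = 0.0186

On each side the TISE gives plane waves with k = √(2m(E − V))/ℏ: k₁ = √(2·1·26.3) = 7.253, k₂ = √(2·1·15.2) = 5.514.
Matching ψ and ψ′ at x = 0 gives r = (k₁ − k₂)/(k₁ + k₂), so R = r² = 0.01855 and T = 1 − R = 0.9814.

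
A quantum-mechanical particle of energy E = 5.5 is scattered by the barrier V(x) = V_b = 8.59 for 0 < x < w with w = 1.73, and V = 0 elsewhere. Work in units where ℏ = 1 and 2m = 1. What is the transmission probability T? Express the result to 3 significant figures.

T = 0.00838

E < V_b: inside the barrier ψ ∝ e^{±κx} with κ = √(2m(V_b − E))/ℏ = 1.758.
κw = 3.041, sinh(κw) = 10.44.
The exact tunnelling result is T⁻¹ = 1 + V_b² sinh²(κw) / [4E(V_b − E)] = 119.3, so T = 0.00838.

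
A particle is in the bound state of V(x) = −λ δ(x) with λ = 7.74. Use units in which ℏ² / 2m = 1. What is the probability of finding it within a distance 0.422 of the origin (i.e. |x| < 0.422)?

P = 0.962

The normalised bound state is ψ = √κ e^{−κ|x|} with κ = mλ/ℏ² = 3.870.
P(|x| < d) = ∫_{−d}^{d} κ e^{−2κ|x|} dx = 1 − e^{−2κd} = 1 − e^{−3.266} = 0.9619.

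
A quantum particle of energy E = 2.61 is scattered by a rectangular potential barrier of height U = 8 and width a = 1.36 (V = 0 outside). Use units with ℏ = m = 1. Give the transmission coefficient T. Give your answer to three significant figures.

Since E < U the interior solution is evanescent with decay constant κ = √(2m(U − E))/ℏ = 3.283.
κa = 4.465, sinh(κa) = 43.47.
Matching ψ, ψ′ at both faces gives T = [1 + U² sinh²(κa) / (4E(U − E))]⁻¹ = 1/2150 = 0.000465.

T = 0.000465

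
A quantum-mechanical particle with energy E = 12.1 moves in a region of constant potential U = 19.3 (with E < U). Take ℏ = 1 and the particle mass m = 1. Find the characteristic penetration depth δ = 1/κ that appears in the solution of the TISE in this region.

Since E < U the TISE in this region is ψ'' = κ²ψ with κ = √(2m(U − E))/ℏ.
κ = √(2 × 1 × 7.2) = 3.795. The penetration depth is δ = 1/κ = 0.264.

δ = 0.264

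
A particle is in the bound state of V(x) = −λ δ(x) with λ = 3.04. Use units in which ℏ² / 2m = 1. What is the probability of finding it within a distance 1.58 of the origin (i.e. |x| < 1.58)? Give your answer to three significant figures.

The normalised bound state is ψ = √κ e^{−κ|x|} with κ = mλ/ℏ² = 1.520.
P(|x| < d) = ∫_{−d}^{d} κ e^{−2κ|x|} dx = 1 − e^{−2κd} = 1 − e^{−4.803} = 0.9918.

P = 0.992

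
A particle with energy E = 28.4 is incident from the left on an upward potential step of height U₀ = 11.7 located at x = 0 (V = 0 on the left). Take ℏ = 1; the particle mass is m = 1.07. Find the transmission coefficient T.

On each side the TISE gives plane waves with k = √(2m(E − V))/ℏ: k₁ = √(2·1.07·28.4) = 7.796, k₂ = √(2·1.07·16.7) = 5.978.
Continuity of ψ and ψ′ at the step yields the reflection amplitude r = (k₁ − k₂)/(k₁ + k₂) = 0.1320; thus R = |r|² = 0.01742, T = 0.9826.

T = 0.983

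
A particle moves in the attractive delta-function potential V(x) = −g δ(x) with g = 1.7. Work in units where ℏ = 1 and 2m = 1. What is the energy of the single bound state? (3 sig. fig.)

The bound state is ψ(x) = √κ e^{−κ|x|}. The derivative jump ψ'(0⁺) − ψ'(0⁻) = −(2mg/ℏ²)ψ(0) fixes κ = mg/ℏ² = 0.8500.
Then E = −ℏ²κ²/(2m) = −mg²/(2ℏ²) = -0.7225.

E = -0.723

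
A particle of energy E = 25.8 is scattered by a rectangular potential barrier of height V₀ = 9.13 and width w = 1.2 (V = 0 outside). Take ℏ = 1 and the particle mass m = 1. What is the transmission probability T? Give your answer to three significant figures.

E > V₀: inside the barrier k₂ = √(2m(E − V₀))/ℏ = 5.774, k₂w = 6.929.
Matching at both interfaces gives T⁻¹ = 1 + V₀² sin²(k₂w) / [4E(E − V₀)] = 1.018, hence T = 0.983.

T = 0.983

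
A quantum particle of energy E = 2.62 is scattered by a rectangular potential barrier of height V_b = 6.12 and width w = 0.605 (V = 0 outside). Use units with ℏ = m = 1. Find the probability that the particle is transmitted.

T = 0.148

E < V_b: inside the barrier ψ ∝ e^{±κx} with κ = √(2m(V_b − E))/ℏ = 2.646.
κw = 1.601, sinh(κw) = 2.377.
Matching ψ, ψ′ at both faces gives T = [1 + V_b² sinh²(κw) / (4E(V_b − E))]⁻¹ = 1/6.771 = 0.148.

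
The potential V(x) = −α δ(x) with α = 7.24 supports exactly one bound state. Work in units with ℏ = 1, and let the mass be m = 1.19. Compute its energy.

E = -31.2

For x ≠ 0 the bound state is ψ ∝ e^{−κ|x|}; integrating the TISE across the delta gives the cusp condition 2κ = 2mα/ℏ², so κ = 8.616.
Then E = −ℏ²κ²/(2m) = −mα²/(2ℏ²) = -31.19.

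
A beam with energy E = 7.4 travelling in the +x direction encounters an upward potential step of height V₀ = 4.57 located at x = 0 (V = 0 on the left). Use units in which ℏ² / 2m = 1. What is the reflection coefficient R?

The wavenumbers are k₁ = √(2mE)/ℏ = 2.720 on the left and k₂ = √(2m(E − V₀))/ℏ = 1.682 on the right.
Matching ψ and ψ′ at x = 0 gives r = (k₁ − k₂)/(k₁ + k₂), so R = r² = 0.05559 and T = 1 − R = 0.9444.

R = 0.0556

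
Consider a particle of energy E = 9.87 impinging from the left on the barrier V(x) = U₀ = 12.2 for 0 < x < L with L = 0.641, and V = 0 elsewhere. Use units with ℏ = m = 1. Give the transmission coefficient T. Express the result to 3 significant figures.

E < U₀: inside the barrier ψ ∝ e^{±κx} with κ = √(2m(U₀ − E))/ℏ = 2.159.
κL = 1.384, sinh(κL) = 1.870.
The exact tunnelling result is T⁻¹ = 1 + U₀² sinh²(κL) / [4E(U₀ − E)] = 6.655, so T = 0.150.

T = 0.150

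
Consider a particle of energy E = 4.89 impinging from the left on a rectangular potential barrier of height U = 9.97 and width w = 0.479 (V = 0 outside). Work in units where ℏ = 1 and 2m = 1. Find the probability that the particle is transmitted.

Since E < U the interior solution is evanescent with decay constant κ = √(2m(U − E))/ℏ = 2.254.
κw = 1.080, sinh(κw) = 1.302.
The exact tunnelling result is T⁻¹ = 1 + U² sinh²(κw) / [4E(U − E)] = 2.696, so T = 0.371.

T = 0.371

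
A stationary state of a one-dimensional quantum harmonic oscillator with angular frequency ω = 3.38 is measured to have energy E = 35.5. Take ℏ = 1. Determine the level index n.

E_n = ℏω(n + ½) ⇒ n = E/(ℏω) − ½ = 35.5/3.38 − 0.5 = 10.003 → n = 10.

n = 10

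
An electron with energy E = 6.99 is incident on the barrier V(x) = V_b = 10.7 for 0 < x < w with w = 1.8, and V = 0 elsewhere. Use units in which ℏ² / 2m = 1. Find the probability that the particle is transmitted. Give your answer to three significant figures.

T = 0.00352

E < V_b: inside the barrier ψ ∝ e^{±κx} with κ = √(2m(V_b − E))/ℏ = 1.926.
κw = 3.467, sinh(κw) = 16.01.
Matching ψ, ψ′ at both faces gives T = [1 + V_b² sinh²(κw) / (4E(V_b − E))]⁻¹ = 1/283.7 = 0.00352.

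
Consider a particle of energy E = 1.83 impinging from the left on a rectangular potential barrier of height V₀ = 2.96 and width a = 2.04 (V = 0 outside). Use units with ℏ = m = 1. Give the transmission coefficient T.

T = 0.00816

E < V₀: inside the barrier ψ ∝ e^{±κx} with κ = √(2m(V₀ − E))/ℏ = 1.503.
κa = 3.067, sinh(κa) = 10.71.
Matching ψ, ψ′ at both faces gives T = [1 + V₀² sinh²(κa) / (4E(V₀ − E))]⁻¹ = 1/122.6 = 0.00816.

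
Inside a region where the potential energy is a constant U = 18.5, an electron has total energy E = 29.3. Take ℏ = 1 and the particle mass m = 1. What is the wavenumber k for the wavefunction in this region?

k = 4.65

With E > U the solution is oscillatory, ψ ∝ e^{±ikx} with k = √(2m(E − U))/ℏ.
k = √(2 × 1 × 10.8) = 4.648.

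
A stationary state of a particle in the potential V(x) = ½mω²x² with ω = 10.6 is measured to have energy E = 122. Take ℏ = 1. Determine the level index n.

n = 11

Invert E_n = (n + ½)ℏω: n = E/ℏω − ½ = 11.009, so n = 11.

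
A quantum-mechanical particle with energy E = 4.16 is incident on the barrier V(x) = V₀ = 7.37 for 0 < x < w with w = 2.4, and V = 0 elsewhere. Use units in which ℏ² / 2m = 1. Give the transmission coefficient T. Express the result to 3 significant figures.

E < V₀: inside the barrier ψ ∝ e^{±κx} with κ = √(2m(V₀ − E))/ℏ = 1.792.
κw = 4.300, sinh(κw) = 36.84.
The exact tunnelling result is T⁻¹ = 1 + V₀² sinh²(κw) / [4E(V₀ − E)] = 1381, so T = 0.000724.

T = 0.000724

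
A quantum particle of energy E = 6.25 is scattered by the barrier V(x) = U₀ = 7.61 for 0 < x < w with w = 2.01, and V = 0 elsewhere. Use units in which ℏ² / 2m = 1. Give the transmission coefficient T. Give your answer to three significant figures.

E < U₀: inside the barrier ψ ∝ e^{±κx} with κ = √(2m(U₀ − E))/ℏ = 1.166.
κw = 2.344, sinh(κw) = 5.164.
Matching ψ, ψ′ at both faces gives T = [1 + U₀² sinh²(κw) / (4E(U₀ − E))]⁻¹ = 1/46.42 = 0.0215.

T = 0.0215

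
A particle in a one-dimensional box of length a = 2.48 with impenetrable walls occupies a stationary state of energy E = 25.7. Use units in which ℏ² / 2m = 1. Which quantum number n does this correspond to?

From E_n = n²π²ℏ²/(2ma²) invert to n = √(2ma²E)/(πℏ).
n = (2.48/π) × √(2 × 0.5 × 25.7) = 4.002 → n = 4.

n = 4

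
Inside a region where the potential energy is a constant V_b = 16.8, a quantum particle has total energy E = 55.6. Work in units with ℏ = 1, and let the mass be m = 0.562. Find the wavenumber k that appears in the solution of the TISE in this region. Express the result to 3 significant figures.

k = 6.60

With E > V_b the solution is oscillatory, ψ ∝ e^{±ikx} with k = √(2m(E − V_b))/ℏ.
k = √(2 × 0.562 × 38.8) = 6.604.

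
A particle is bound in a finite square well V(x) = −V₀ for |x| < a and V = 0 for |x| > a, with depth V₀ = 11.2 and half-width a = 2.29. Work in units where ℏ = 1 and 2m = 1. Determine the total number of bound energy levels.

Define the well-strength parameter z₀ = (a/ℏ)√(2mV₀) = 2.29 × √(2·0.5·11.2) = 7.664.
The even/odd transcendental equations gain one root per π/2 in z₀, giving N = 1 + ⌊2z₀/π⌋ = 1 + ⌊4.879⌋ = 5.

N = 5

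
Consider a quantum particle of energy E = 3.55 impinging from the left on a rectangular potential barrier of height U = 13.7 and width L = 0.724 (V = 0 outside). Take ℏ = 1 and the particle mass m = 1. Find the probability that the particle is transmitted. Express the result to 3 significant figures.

T = 0.00450

E < U: inside the barrier ψ ∝ e^{±κx} with κ = √(2m(U − E))/ℏ = 4.506.
κL = 3.262, sinh(κL) = 13.03.
Matching ψ, ψ′ at both faces gives T = [1 + U² sinh²(κL) / (4E(U − E))]⁻¹ = 1/222.2 = 0.00450.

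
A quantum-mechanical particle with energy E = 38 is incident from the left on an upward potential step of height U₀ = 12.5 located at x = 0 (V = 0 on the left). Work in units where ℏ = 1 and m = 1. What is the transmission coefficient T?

The wavenumbers are k₁ = √(2mE)/ℏ = 8.718 on the left and k₂ = √(2m(E − U₀))/ℏ = 7.141 on the right.
Continuity of ψ and ψ′ at the step yields the reflection amplitude r = (k₁ − k₂)/(k₁ + k₂) = 0.09940; thus R = |r|² = 0.009880, T = 0.9901.

T = 0.990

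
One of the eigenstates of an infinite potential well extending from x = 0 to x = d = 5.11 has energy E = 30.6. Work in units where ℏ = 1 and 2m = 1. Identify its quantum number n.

n = 9

From E_n = n²π²ℏ²/(2md²) invert to n = √(2md²E)/(πℏ).
n = (5.11/π) × √(2 × 0.5 × 30.6) = 8.998 → n = 9.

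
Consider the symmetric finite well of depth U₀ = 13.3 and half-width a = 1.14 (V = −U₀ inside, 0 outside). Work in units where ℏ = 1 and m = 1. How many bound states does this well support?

N = 4

The dimensionless depth is z₀ = a√(2mU₀)/ℏ = 1.14 × √(26.60) = 5.880.
A new bound state (alternating even/odd) appears each time z₀ passes a multiple of π/2, so N = ⌊2z₀/π⌋ + 1 = ⌊3.743⌋ + 1 = 4.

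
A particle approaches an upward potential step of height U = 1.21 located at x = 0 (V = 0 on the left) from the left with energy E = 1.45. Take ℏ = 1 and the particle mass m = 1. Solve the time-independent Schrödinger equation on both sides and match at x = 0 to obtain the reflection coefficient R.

R = 0.178

The wavenumbers are k₁ = √(2mE)/ℏ = 1.703 on the left and k₂ = √(2m(E − U))/ℏ = 0.6928 on the right.
Continuity of ψ and ψ′ at the step yields the reflection amplitude r = (k₁ − k₂)/(k₁ + k₂) = 0.4216; thus R = |r|² = 0.1778, T = 0.8222.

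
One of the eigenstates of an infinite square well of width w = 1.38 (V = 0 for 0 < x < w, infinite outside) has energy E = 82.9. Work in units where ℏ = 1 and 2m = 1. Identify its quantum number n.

n = 4

From E_n = n²π²ℏ²/(2mw²) invert to n = √(2mw²E)/(πℏ).
n = (1.38/π) × √(2 × 0.5 × 82.9) = 4.000 → n = 4.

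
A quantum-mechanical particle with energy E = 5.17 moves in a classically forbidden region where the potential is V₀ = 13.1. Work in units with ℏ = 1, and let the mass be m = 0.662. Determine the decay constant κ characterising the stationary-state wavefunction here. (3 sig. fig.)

Since E < V₀ the TISE in this region is ψ'' = κ²ψ with κ = √(2m(V₀ − E))/ℏ.
κ = √(2 × 0.662 × 7.93) = 3.240.

κ = 3.24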